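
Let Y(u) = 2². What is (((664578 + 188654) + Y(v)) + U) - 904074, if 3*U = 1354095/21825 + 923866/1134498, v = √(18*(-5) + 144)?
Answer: -41941712656046/825347295 ≈ -50817.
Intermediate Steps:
v = 3*√6 (v = √(-90 + 144) = √54 = 3*√6 ≈ 7.3485)
Y(u) = 4
U = 17293127164/825347295 (U = (1354095/21825 + 923866/1134498)/3 = (1354095*(1/21825) + 923866*(1/1134498))/3 = (30091/485 + 461933/567249)/3 = (⅓)*(17293127164/275115765) = 17293127164/825347295 ≈ 20.953)
(((664578 + 188654) + Y(v)) + U) - 904074 = (((664578 + 188654) + 4) + 17293127164/825347295) - 904074 = ((853232 + 4) + 17293127164/825347295) - 904074 = (853236 + 17293127164/825347295) - 904074 = 704233317723784/825347295 - 904074 = -41941712656046/825347295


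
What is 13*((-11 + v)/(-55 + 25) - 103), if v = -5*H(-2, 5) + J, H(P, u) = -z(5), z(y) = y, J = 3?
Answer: -40391/30 ≈ -1346.4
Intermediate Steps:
H(P, u) = -5 (H(P, u) = -1*5 = -5)
v = 28 (v = -5*(-5) + 3 = 25 + 3 = 28)
13*((-11 + v)/(-55 + 25) - 103) = 13*((-11 + 28)/(-55 + 25) - 103) = 13*(17/(-30) - 103) = 13*(17*(-1/30) - 103) = 13*(-17/30 - 103) = 13*(-3107/30) = -40391/30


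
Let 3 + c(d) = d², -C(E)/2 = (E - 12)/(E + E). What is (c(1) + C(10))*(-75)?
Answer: 135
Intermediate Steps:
C(E) = -(-12 + E)/E (C(E) = -2*(E - 12)/(E + E) = -2*(-12 + E)/(2*E) = -2*(-12 + E)*1/(2*E) = -(-12 + E)/E)
c(d) = -3 + d²
(c(1) + C(10))*(-75) = ((-3 + 1²) + (12 - 1*10)/10)*(-75) = ((-3 + 1) + (12 - 10)/10)*(-75) = (-2 + (⅒)*2)*(-75) = (-2 + ⅕)*(-75) = -9/5*(-75) = 135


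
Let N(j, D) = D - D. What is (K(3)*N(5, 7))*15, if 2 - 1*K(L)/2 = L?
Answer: 0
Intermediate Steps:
K(L) = 4 - 2*L
N(j, D) = 0
(K(3)*N(5, 7))*15 = ((4 - 2*3)*0)*15 = ((4 - 6)*0)*15 = -2*0*15 = 0*15 = 0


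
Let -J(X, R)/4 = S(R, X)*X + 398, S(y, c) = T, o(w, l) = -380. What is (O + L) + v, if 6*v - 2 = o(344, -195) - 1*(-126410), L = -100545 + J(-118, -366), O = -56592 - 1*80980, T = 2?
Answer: -653279/3 ≈ -2.1776e+5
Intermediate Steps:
O = -137572 (O = -56592 - 80980 = -137572)
S(y, c) = 2
J(X, R) = -1592 - 8*X (J(X, R) = -4*(2*X + 398) = -4*(398 + 2*X) = -1592 - 8*X)
L = -101193 (L = -100545 + (-1592 - 8*(-118)) = -100545 + (-1592 + 944) = -100545 - 648 = -101193)
v = 63016/3 (v = 1/3 + (-380 - 1*(-126410))/6 = 1/3 + (-380 + 126410)/6 = 1/3 + (1/6)*126030 = 1/3 + 21005 = 63016/3 ≈ 21005.)
(O + L) + v = (-137572 - 101193) + 63016/3 = -238765 + 63016/3 = -653279/3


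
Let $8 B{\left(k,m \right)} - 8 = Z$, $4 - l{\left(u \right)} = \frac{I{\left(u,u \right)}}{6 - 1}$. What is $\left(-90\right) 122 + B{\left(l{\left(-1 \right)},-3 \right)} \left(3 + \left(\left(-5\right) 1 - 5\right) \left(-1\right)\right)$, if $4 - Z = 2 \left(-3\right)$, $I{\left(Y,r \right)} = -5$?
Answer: $- \frac{43803}{4} \approx -10951.0$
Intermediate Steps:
$Z = 10$ ($Z = 4 - 2 \left(-3\right) = 4 - -6 = 4 + 6 = 10$)
$l{\left(u \right)} = 5$ ($l{\left(u \right)} = 4 - - \frac{5}{6 - 1} = 4 - - \frac{5}{5} = 4 - \left(-5\right) \frac{1}{5} = 4 - -1 = 4 + 1 = 5$)
$B{\left(k,m \right)} = \frac{9}{4}$ ($B{\left(k,m \right)} = 1 + \frac{1}{8} \cdot 10 = 1 + \frac{5}{4} = \frac{9}{4}$)
$\left(-90\right) 122 + B{\left(l{\left(-1 \right)},-3 \right)} \left(3 + \left(\left(-5\right) 1 - 5\right) \left(-1\right)\right) = \left(-90\right) 122 + \frac{9 \left(3 + \left(\left(-5\right) 1 - 5\right) \left(-1\right)\right)}{4} = -10980 + \frac{9 \left(3 + \left(-5 - 5\right) \left(-1\right)\right)}{4} = -10980 + \frac{9 \left(3 - -10\right)}{4} = -10980 + \frac{9 \left(3 + 10\right)}{4} = -10980 + \frac{9}{4} \cdot 13 = -10980 + \frac{117}{4} = - \frac{43803}{4}$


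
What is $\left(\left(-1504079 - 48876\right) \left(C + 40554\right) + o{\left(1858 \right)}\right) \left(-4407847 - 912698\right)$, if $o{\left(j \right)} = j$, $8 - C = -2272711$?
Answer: $19113573050473312065$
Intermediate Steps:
$C = 2272719$ ($C = 8 - -2272711 = 8 + 2272711 = 2272719$)
$\left(\left(-1504079 - 48876\right) \left(C + 40554\right) + o{\left(1858 \right)}\right) \left(-4407847 - 912698\right) = \left(\left(-1504079 - 48876\right) \left(2272719 + 40554\right) + 1858\right) \left(-4407847 - 912698\right) = \left(\left(-1552955\right) 2313273 + 1858\right) \left(-5320545\right) = \left(-3592408871715 + 1858\right) \left(-5320545\right) = \left(-3592408869857\right) \left(-5320545\right) = 19113573050473312065$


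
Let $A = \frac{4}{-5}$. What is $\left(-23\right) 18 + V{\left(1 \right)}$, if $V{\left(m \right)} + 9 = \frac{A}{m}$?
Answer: $- \frac{2119}{5} \approx -423.8$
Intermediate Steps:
$A = - \frac{4}{5}$ ($A = 4 \left(- \frac{1}{5}\right) = - \frac{4}{5} \approx -0.8$)
$V{\left(m \right)} = -9 - \frac{4}{5 m}$
$\left(-23\right) 18 + V{\left(1 \right)} = \left(-23\right) 18 - \left(9 + \frac{4}{5 \cdot 1}\right) = -414 - \frac{49}{5} = - \frac{2119}{5}$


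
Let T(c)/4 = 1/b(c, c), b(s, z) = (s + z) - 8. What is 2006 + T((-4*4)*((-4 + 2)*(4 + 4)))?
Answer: 252757/126 ≈ 2006.0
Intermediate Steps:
b(s, z) = -8 + s + z
T(c) = 4/(-8 + 2*c) (T(c) = 4/(-8 + c + c) = 4/(-8 + 2*c))
2006 + T((-4*4)*((-4 + 2)*(4 + 4))) = 2006 + 2/(-4 + (-4*4)*((-4 + 2)*(4 + 4))) = 2006 + 2/(-4 - (-32)*8) = 2006 + 2/(-4 - 16*(-16)) = 2006 + 2/(-4 + 256) = 2006 + 2/252 = 2006 + 2*(1/252) = 2006 + 1/126 = 252757/126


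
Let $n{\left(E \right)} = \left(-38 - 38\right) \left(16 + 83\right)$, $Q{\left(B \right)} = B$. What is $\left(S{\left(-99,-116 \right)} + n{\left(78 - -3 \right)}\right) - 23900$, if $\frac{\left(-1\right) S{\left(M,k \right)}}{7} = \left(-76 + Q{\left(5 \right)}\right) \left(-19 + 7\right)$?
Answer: $-37388$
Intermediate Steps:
$n{\left(E \right)} = -7524$ ($n{\left(E \right)} = \left(-76\right) 99 = -7524$)
$S{\left(M,k \right)} = -5964$ ($S{\left(M,k \right)} = - 7 \left(-76 + 5\right) \left(-19 + 7\right) = - 7 \left(\left(-71\right) \left(-12\right)\right) = \left(-7\right) 852 = -5964$)
$\left(S{\left(-99,-116 \right)} + n{\left(78 - -3 \right)}\right) - 23900 = \left(-5964 - 7524\right) - 23900 = -13488 - 23900 = -37388$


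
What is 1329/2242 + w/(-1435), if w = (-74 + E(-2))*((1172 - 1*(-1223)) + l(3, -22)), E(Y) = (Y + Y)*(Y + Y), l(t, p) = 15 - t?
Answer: 314903767/3217270 ≈ 97.879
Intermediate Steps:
E(Y) = 4*Y**2 (E(Y) = (2*Y)*(2*Y) = 4*Y**2)
w = -139606 (w = (-74 + 4*(-2)**2)*((1172 - 1*(-1223)) + (15 - 1*3)) = (-74 + 4*4)*((1172 + 1223) + (15 - 3)) = (-74 + 16)*(2395 + 12) = -58*2407 = -139606)
1329/2242 + w/(-1435) = 1329/2242 - 139606/(-1435) = 1329*(1/2242) - 139606*(-1/1435) = 1329/2242 + 139606/1435 = 314903767/3217270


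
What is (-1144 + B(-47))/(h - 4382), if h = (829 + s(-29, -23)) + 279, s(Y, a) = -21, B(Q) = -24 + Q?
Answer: 243/659 ≈ 0.36874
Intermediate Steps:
h = 1087 (h = (829 - 21) + 279 = 808 + 279 = 1087)
(-1144 + B(-47))/(h - 4382) = (-1144 + (-24 - 47))/(1087 - 4382) = (-1144 - 71)/(-3295) = -1215*(-1/3295) = 243/659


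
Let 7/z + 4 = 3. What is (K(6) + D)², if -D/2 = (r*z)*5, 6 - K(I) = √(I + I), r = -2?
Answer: 17968 + 536*√3 ≈ 18896.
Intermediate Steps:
z = -7 (z = 7/(-4 + 3) = 7/(-1) = 7*(-1) = -7)
K(I) = 6 - √2*√I (K(I) = 6 - √(I + I) = 6 - √(2*I) = 6 - √2*√I)
D = -140 (D = -2*(-2*(-7))*5 = -28*5 = -2*70 = -140)
(K(6) + D)² = ((6 - √2*√6) - 140)² = ((6 - 2*√3) - 140)² = (-134 - 2*√3)²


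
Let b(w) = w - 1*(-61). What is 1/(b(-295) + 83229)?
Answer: 1/82995 ≈ 1.2049e-5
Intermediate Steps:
b(w) = 61 + w (b(w) = w + 61 = 61 + w)
1/(b(-295) + 83229) = 1/((61 - 295) + 83229) = 1/(-234 + 83229) = 1/82995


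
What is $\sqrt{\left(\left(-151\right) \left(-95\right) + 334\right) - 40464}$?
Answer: $3 i \sqrt{2865} \approx 160.58 i$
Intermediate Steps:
$\sqrt{\left(\left(-151\right) \left(-95\right) + 334\right) - 40464} = \sqrt{\left(14345 + 334\right) - 40464} = \sqrt{14679 - 40464} = \sqrt{-25785} = 3 i \sqrt{2865}$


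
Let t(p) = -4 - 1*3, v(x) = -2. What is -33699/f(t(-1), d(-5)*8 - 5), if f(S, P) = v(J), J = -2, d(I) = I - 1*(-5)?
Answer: 33699/2 ≈ 16850.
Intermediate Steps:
d(I) = 5 + I (d(I) = I + 5 = 5 + I)
t(p) = -7 (t(p) = -4 - 3 = -7)
f(S, P) = -2
-33699/f(t(-1), d(-5)*8 - 5) = -33699/(-2) = -33699*(-½) = 33699/2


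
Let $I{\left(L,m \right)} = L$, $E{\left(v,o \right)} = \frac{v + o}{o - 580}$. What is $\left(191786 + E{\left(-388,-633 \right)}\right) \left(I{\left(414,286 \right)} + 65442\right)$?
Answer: $\frac{15320571182784}{1213} \approx 1.263 \cdot 10^{10}$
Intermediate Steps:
$E{\left(v,o \right)} = \frac{o + v}{-580 + o}$
$\left(191786 + E{\left(-388,-633 \right)}\right) \left(I{\left(414,286 \right)} + 65442\right) = \left(191786 + \frac{-633 - 388}{-580 - 633}\right) \left(414 + 65442\right) = \left(191786 + \frac{1}{-1213} \left(-1021\right)\right) 65856 = \left(191786 - - \frac{1021}{1213}\right) 65856 = \left(191786 + \frac{1021}{1213}\right) 65856 = \frac{232637439}{1213} \cdot 65856 = \frac{15320571182784}{1213}$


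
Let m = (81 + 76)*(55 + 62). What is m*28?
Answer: 514332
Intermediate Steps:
m = 18369 (m = 157*117 = 18369)
m*28 = 18369*28 = 514332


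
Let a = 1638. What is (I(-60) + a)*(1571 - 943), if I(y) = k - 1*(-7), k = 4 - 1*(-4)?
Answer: 1038084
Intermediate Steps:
k = 8 (k = 4 + 4 = 8)
I(y) = 15 (I(y) = 8 - 1*(-7) = 8 + 7 = 15)
(I(-60) + a)*(1571 - 943) = (15 + 1638)*(1571 - 943) = 1653*628 = 1038084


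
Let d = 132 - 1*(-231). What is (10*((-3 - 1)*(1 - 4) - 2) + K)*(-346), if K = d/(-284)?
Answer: -4850401/142 ≈ -34158.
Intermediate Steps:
d = 363 (d = 132 + 231 = 363)
K = -363/284 (K = 363/(-284) = 363*(-1/284) = -363/284 ≈ -1.2782)
(10*((-3 - 1)*(1 - 4) - 2) + K)*(-346) = (10*((-3 - 1)*(1 - 4) - 2) - 363/284)*(-346) = (10*(-4*(-3) - 2) - 363/284)*(-346) = (10*(12 - 2) - 363/284)*(-346) = (10*10 - 363/284)*(-346) = (100 - 363/284)*(-346) = (28037/284)*(-346) = -4850401/142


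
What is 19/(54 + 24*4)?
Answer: 19/150 ≈ 0.12667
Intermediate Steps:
19/(54 + 24*4) = 19/(54 + 96) = 19/150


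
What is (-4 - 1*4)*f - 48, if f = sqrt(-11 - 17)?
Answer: -48 - 16*I*sqrt(7) ≈ -48.0 - 42.332*I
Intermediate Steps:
f = 2*I*sqrt(7) (f = sqrt(-28) = 2*I*sqrt(7) ≈ 5.2915*I)
(-4 - 1*4)*f - 48 = (-4 - 1*4)*(2*I*sqrt(7)) - 48 = (-4 - 4)*(2*I*sqrt(7)) - 48 = -16*I*sqrt(7) - 48 = -48 - 16*I*sqrt(7)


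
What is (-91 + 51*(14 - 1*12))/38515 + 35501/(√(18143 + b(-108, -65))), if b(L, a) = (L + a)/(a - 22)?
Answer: 11/38515 + 35501*√137339418/1578614 ≈ 263.55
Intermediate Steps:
b(L, a) = (L + a)/(-22 + a)
(-91 + 51*(14 - 1*12))/38515 + 35501/(√(18143 + b(-108, -65))) = (-91 + 51*(14 - 1*12))/38515 + 35501/(√(18143 + (-108 - 65)/(-22 - 65))) = (-91 + 51*(14 - 12))*(1/38515) + 35501/(√(18143 - 173/(-87))) = (-91 + 51*2)*(1/38515) + 35501/(√(18143 - 1/87*(-173))) = (-91 + 102)*(1/38515) + 35501/(√(18143 + 173/87)) = 11*(1/38515) + 35501/(√(1578614/87)) = 11/38515 + 35501/((√137339418/87)) = 11/38515 + 35501*(√137339418/1578614) = 11/38515 + 35501*√137339418/1578614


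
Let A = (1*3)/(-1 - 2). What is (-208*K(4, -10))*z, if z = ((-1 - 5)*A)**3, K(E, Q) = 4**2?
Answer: -718848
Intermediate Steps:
A = -1 (A = 3/(-3) = 3*(-1/3) = -1)
K(E, Q) = 16
z = 216 (z = ((-1 - 5)*(-1))**3 = (-6*(-1))**3 = 6**3 = 216)
(-208*K(4, -10))*z = -208*16*216 = -3328*216 = -718848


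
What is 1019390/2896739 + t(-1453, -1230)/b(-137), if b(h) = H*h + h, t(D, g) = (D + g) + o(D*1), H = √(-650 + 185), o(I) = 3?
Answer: 36421578450/92466805619 - 1340*I*√465/31921 ≈ 0.39389 - 0.90522*I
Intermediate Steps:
H = I*√465 (H = √(-465) = I*√465 ≈ 21.564*I)
t(D, g) = 3 + D + g (t(D, g) = (D + g) + 3 = 3 + D + g)
b(h) = h + I*h*√465 (b(h) = (I*√465)*h + h = I*h*√465 + h = h + I*h*√465)
1019390/2896739 + t(-1453, -1230)/b(-137) = 1019390/2896739 + (3 - 1453 - 1230)/((-137*(1 + I*√465))) = 1019390*(1/2896739) - 2680/(-137 - 137*I*√465) = 1019390/2896739 - 2680/(-137 - 137*I*√465)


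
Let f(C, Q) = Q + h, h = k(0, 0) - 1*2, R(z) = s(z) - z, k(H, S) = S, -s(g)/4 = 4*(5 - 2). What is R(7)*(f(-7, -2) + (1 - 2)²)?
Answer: 165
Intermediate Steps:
s(g) = -48 (s(g) = -16*(5 - 2) = -16*3 = -4*12 = -48)
R(z) = -48 - z
h = -2 (h = 0 - 1*2 = 0 - 2 = -2)
f(C, Q) = -2 + Q (f(C, Q) = Q - 2 = -2 + Q)
R(7)*(f(-7, -2) + (1 - 2)²) = (-48 - 1*7)*((-2 - 2) + (1 - 2)²) = (-48 - 7)*(-4 + (-1)²) = -55*(-4 + 1) = -55*(-3) = 165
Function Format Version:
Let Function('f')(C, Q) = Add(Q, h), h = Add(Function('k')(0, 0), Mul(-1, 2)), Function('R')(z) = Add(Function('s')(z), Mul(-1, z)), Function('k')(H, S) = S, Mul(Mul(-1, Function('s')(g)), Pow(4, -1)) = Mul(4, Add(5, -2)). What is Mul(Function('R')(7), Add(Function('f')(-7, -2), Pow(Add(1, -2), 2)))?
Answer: 165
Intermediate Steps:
Function('s')(g) = -48 (Function('s')(g) = Mul(-4, Mul(4, Add(5, -2))) = Mul(-4, Mul(4, 3)) = Mul(-4, 12) = -48)
Function('R')(z) = Add(-48, Mul(-1, z))
h = -2 (h = Add(0, Mul(-1, 2)) = Add(0, -2) = -2)
Function('f')(C, Q) = Add(-2, Q) (Function('f')(C, Q) = Add(Q, -2) = Add(-2, Q))
Mul(Function('R')(7), Add(Function('f')(-7, -2), Pow(Add(1, -2), 2))) = Mul(Add(-48, Mul(-1, 7)), Add(Add(-2, -2), Pow(Add(1, -2), 2))) = Mul(Add(-48, -7), Add(-4, Pow(-1, 2))) = Mul(-55, Add(-4, 1)) = Mul(-55, -3) = 165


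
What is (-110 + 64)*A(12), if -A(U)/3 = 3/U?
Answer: 69/2 ≈ 34.500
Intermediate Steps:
A(U) = -9/U
(-110 + 64)*A(12) = (-110 + 64)*(-9/12) = -(-414)/12 = -46*(-¾) = 69/2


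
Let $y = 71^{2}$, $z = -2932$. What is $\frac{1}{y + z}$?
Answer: $\frac{1}{2109} \approx 0.00047416$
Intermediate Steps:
$y = 5041$
$\frac{1}{y + z} = \frac{1}{5041 - 2932} = \frac{1}{2109}$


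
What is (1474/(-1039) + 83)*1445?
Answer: 122482535/1039 ≈ 1.1789e+5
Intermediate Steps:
(1474/(-1039) + 83)*1445 = (1474*(-1/1039) + 83)*1445 = (-1474/1039 + 83)*1445 = (84763/1039)*1445 = 122482535/1039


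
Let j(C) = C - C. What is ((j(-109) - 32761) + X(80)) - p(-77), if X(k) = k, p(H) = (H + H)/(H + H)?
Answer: -32682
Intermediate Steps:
p(H) = 1 (p(H) = (2*H)/((2*H)) = (2*H)*(1/(2*H)) = 1)
j(C) = 0
((j(-109) - 32761) + X(80)) - p(-77) = ((0 - 32761) + 80) - 1*1 = (-32761 + 80) - 1 = -32681 - 1 = -32682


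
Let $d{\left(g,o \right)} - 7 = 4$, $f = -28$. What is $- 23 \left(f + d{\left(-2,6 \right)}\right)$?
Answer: $391$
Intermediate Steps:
$d{\left(g,o \right)} = 11$ ($d{\left(g,o \right)} = 7 + 4 = 11$)
$- 23 \left(f + d{\left(-2,6 \right)}\right) = - 23 \left(-28 + 11\right) = \left(-23\right) \left(-17\right) = 391$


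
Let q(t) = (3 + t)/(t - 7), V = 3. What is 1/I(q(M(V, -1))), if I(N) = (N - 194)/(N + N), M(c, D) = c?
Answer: 6/391 ≈ 0.015345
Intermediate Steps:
q(t) = (3 + t)/(-7 + t)
I(N) = (-194 + N)/(2*N) (I(N) = (-194 + N)/((2*N)) = (-194 + N)*(1/(2*N)) = (-194 + N)/(2*N))
1/I(q(M(V, -1))) = 1/((-194 + (3 + 3)/(-7 + 3))/(2*(((3 + 3)/(-7 + 3))))) = 1/((-194 + 6/(-4))/(2*((6/(-4))))) = 1/((-194 - 1/4*6)/(2*((-1/4*6)))) = 1/((-194 - 3/2)/(2*(-3/2))) = 1/((1/2)*(-2/3)*(-391/2)) = 1/(391/6) = 6/391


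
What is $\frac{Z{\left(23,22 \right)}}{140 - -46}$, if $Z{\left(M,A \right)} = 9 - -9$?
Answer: $\frac{3}{31} \approx 0.096774$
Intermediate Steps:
$Z{\left(M,A \right)} = 18$ ($Z{\left(M,A \right)} = 9 + 9 = 18$)
$\frac{Z{\left(23,22 \right)}}{140 - -46} = \frac{18}{140 - -46} = \frac{18}{140 + 46} = \frac{18}{186} = 18 \cdot \frac{1}{186} = \frac{3}{31}$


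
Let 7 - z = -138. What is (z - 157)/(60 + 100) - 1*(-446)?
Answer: 17837/40 ≈ 445.92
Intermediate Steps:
z = 145 (z = 7 - 1*(-138) = 7 + 138 = 145)
(z - 157)/(60 + 100) - 1*(-446) = (145 - 157)/(60 + 100) - 1*(-446) = -12/160 + 446 = -12*1/160 + 446 = -3/40 + 446 = 17837/40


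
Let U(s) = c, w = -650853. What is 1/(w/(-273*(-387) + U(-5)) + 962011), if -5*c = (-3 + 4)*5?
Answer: 105650/101635811297 ≈ 1.0395e-6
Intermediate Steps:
c = -1 (c = -(-3 + 4)*5/5 = -5/5 = -1/5*5 = -1)
U(s) = -1
1/(w/(-273*(-387) + U(-5)) + 962011) = 1/(-650853/(-273*(-387) - 1) + 962011) = 1/(-650853/(105651 - 1) + 962011) = 1/(-650853/105650 + 962011) = 1/(101635811297/105650) = 105650/101635811297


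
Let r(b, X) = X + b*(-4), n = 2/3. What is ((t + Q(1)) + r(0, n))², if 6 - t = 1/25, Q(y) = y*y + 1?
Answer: 418609/5625 ≈ 74.419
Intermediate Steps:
Q(y) = 1 + y² (Q(y) = y² + 1 = 1 + y²)
t = 149/25 (t = 6 - 1/25 = 149/25 ≈ 5.9600)
n = ⅔ (n = 2*(⅓) = ⅔ ≈ 0.66667)
r(b, X) = X - 4*b
((t + Q(1)) + r(0, n))² = ((149/25 + (1 + 1²)) + (⅔ - 4*0))² = ((149/25 + (1 + 1)) + (⅔ + 0))² = ((149/25 + 2) + ⅔)² = (199/25 + ⅔)² = (647/75)² = 418609/5625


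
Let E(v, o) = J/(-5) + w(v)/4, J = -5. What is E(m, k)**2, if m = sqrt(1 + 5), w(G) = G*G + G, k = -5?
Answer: 53/8 + 5*sqrt(6)/4 ≈ 9.6869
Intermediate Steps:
w(G) = G + G**2 (w(G) = G**2 + G = G + G**2)
m = sqrt(6) ≈ 2.4495
E(v, o) = 1 + v*(1 + v)/4 (E(v, o) = -5/(-5) + (v*(1 + v))/4 = -5*(-1/5) + (v*(1 + v))*(1/4) = 1 + v*(1 + v)/4)
E(m, k)**2 = (1 + sqrt(6)*(1 + sqrt(6))/4)**2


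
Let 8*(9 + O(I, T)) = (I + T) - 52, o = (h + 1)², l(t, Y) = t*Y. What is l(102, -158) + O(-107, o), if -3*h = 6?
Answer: -64579/4 ≈ -16145.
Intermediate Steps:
l(t, Y) = Y*t
h = -2 (h = -⅓*6 = -2)
o = 1 (o = (-2 + 1)² = (-1)² = 1)
O(I, T) = -31/2 + I/8 + T/8 (O(I, T) = -9 + ((I + T) - 52)/8 = -9 + (-52 + I + T)/8 = -9 + (-13/2 + I/8 + T/8) = -31/2 + I/8 + T/8)
l(102, -158) + O(-107, o) = -158*102 + (-31/2 + (⅛)*(-107) + (⅛)*1) = -16116 + (-31/2 - 107/8 + ⅛) = -16116 - 115/4 = -64579/4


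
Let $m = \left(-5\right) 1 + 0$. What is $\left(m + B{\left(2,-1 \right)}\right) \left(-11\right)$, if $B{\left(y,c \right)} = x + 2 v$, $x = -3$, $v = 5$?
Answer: $-22$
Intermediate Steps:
$m = -5$ ($m = -5 + 0 = -5$)
$B{\left(y,c \right)} = 7$ ($B{\left(y,c \right)} = -3 + 2 \cdot 5 = -3 + 10 = 7$)
$\left(m + B{\left(2,-1 \right)}\right) \left(-11\right) = \left(-5 + 7\right) \left(-11\right) = 2 \left(-11\right) = -22$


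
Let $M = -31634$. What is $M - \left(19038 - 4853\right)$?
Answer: $-45819$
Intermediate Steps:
$M - \left(19038 - 4853\right) = -31634 - \left(19038 - 4853\right) = -31634 - 14185 = -45819$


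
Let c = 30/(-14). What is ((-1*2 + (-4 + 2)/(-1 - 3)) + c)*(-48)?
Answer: 1224/7 ≈ 174.86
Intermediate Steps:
c = -15/7 (c = 30*(-1/14) = -15/7 ≈ -2.1429)
((-1*2 + (-4 + 2)/(-1 - 3)) + c)*(-48) = ((-1*2 + (-4 + 2)/(-1 - 3)) - 15/7)*(-48) = ((-2 - 2/(-4)) - 15/7)*(-48) = ((-2 - 2*(-¼)) - 15/7)*(-48) = ((-2 + ½) - 15/7)*(-48) = (-3/2 - 15/7)*(-48) = -51/14*(-48) = 1224/7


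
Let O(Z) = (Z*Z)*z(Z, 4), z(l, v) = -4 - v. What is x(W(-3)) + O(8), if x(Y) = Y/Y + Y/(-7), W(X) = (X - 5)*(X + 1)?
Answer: -3593/7 ≈ -513.29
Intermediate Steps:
W(X) = (1 + X)*(-5 + X) (W(X) = (-5 + X)*(1 + X) = (1 + X)*(-5 + X))
x(Y) = 1 - Y/7 (x(Y) = 1 + Y*(-⅐) = 1 - Y/7)
O(Z) = -8*Z² (O(Z) = (Z*Z)*(-4 - 1*4) = Z²*(-4 - 4) = Z²*(-8) = -8*Z²)
x(W(-3)) + O(8) = (1 - (-5 + (-3)² - 4*(-3))/7) - 8*8² = (1 - (-5 + 9 + 12)/7) - 8*64 = (1 - ⅐*16) - 512 = (1 - 16/7) - 512 = -9/7 - 512 = -3593/7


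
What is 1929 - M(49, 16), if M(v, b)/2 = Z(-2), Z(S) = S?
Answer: 1933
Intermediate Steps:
M(v, b) = -4 (M(v, b) = 2*(-2) = -4)
1929 - M(49, 16) = 1929 - 1*(-4) = 1929 + 4 = 1933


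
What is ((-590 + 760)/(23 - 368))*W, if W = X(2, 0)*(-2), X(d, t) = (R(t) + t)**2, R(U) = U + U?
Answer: 0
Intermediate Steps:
R(U) = 2*U
X(d, t) = 9*t**2 (X(d, t) = (2*t + t)**2 = (3*t)**2 = 9*t**2)
W = 0 (W = (9*0**2)*(-2) = (9*0)*(-2) = 0*(-2) = 0)
((-590 + 760)/(23 - 368))*W = ((-590 + 760)/(23 - 368))*0 = (170/(-345))*0 = (170*(-1/345))*0 = -34/69*0 = 0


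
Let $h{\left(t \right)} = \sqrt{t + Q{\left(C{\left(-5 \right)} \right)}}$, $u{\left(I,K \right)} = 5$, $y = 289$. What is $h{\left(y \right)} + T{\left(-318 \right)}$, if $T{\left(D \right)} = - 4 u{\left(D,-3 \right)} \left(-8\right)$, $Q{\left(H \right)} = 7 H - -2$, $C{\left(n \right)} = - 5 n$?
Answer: $160 + \sqrt{466} \approx 181.59$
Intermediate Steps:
$Q{\left(H \right)} = 2 + 7 H$ ($Q{\left(H \right)} = 7 H + 2 = 2 + 7 H$)
$T{\left(D \right)} = 160$ ($T{\left(D \right)} = \left(-4\right) 5 \left(-8\right) = \left(-20\right) \left(-8\right) = 160$)
$h{\left(t \right)} = \sqrt{177 + t}$ ($h{\left(t \right)} = \sqrt{t + \left(2 + 7 \left(\left(-5\right) \left(-5\right)\right)\right)} = \sqrt{t + \left(2 + 7 \cdot 25\right)} = \sqrt{t + \left(2 + 175\right)} = \sqrt{t + 177} = \sqrt{177 + t}$)
$h{\left(y \right)} + T{\left(-318 \right)} = \sqrt{177 + 289} + 160 = \sqrt{466} + 160 = 160 + \sqrt{466}$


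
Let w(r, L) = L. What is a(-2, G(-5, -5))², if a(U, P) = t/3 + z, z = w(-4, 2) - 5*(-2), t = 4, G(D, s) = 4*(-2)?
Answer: 1600/9 ≈ 177.78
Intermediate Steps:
G(D, s) = -8
z = 12 (z = 2 - 5*(-2) = 2 + 10 = 12)
a(U, P) = 40/3 (a(U, P) = 4/3 + 12 = 40/3)
a(-2, G(-5, -5))² = (40/3)² = 1600/9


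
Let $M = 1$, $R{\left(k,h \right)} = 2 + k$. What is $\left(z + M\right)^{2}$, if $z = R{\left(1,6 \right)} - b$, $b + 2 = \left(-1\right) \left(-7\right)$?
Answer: $1$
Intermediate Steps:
$b = 5$ ($b = -2 - -7 = -2 + 7 = 5$)
$z = -2$ ($z = \left(2 + 1\right) - 5 = 3 - 5 = -2$)
$\left(z + M\right)^{2} = \left(-2 + 1\right)^{2} = \left(-1\right)^{2} = 1$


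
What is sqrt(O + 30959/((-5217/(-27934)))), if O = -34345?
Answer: sqrt(3576936097497)/5217 ≈ 362.52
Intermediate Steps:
sqrt(O + 30959/((-5217/(-27934)))) = sqrt(-34345 + 30959/((-5217/(-27934)))) = sqrt(-34345 + 30959/((-5217*(-1/27934)))) = sqrt(-34345 + 30959/(5217/27934)) = sqrt(-34345 + 30959*(27934/5217)) = sqrt(-34345 + 864808706/5217) = sqrt(685630841/5217) = sqrt(3576936097497)/5217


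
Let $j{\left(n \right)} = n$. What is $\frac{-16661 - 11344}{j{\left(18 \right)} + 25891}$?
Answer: $- \frac{28005}{25909} \approx -1.0809$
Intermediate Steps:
$\frac{-16661 - 11344}{j{\left(18 \right)} + 25891} = \frac{-16661 - 11344}{18 + 25891} = \frac{-16661 + \left(-11796 + 452\right)}{25909} = \left(-16661 - 11344\right) \frac{1}{25909} = \left(-28005\right) \frac{1}{25909} = - \frac{28005}{25909}$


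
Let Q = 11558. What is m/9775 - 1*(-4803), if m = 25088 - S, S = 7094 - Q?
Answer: 46978877/9775 ≈ 4806.0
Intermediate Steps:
S = -4464 (S = 7094 - 1*11558 = 7094 - 11558 = -4464)
m = 29552 (m = 25088 - 1*(-4464) = 25088 + 4464 = 29552)
m/9775 - 1*(-4803) = 29552/9775 - 1*(-4803) = 29552*(1/9775) + 4803 = 29552/9775 + 4803 = 46978877/9775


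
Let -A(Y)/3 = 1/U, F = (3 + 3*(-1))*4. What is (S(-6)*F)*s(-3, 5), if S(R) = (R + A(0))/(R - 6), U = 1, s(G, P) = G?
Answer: 0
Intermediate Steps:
F = 0 (F = (3 - 3)*4 = 0*4 = 0)
A(Y) = -3 (A(Y) = -3/1 = -3*1 = -3)
S(R) = (-3 + R)/(-6 + R) (S(R) = (R - 3)/(R - 6) = (-3 + R)/(-6 + R))
(S(-6)*F)*s(-3, 5) = (((-3 - 6)/(-6 - 6))*0)*(-3) = ((-9/(-12))*0)*(-3) = (-1/12*(-9)*0)*(-3) = ((¾)*0)*(-3) = 0*(-3) = 0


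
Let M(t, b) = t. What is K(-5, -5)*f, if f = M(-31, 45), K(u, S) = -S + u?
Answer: 0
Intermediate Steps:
K(u, S) = u - S
f = -31
K(-5, -5)*f = (-5 - 1*(-5))*(-31) = (-5 + 5)*(-31) = 0*(-31) = 0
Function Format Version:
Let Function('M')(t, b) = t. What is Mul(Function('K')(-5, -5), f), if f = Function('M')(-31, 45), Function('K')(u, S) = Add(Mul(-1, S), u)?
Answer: 0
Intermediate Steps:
Function('K')(u, S) = Add(u, Mul(-1, S))
f = -31
Mul(Function('K')(-5, -5), f) = Mul(Add(-5, Mul(-1, -5)), -31) = Mul(Add(-5, 5), -31) = Mul(0, -31) = 0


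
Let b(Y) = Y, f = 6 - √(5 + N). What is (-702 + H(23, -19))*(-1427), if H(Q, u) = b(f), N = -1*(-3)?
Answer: 993192 + 2854*√2 ≈ 9.9723e+5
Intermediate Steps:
N = 3
f = 6 - 2*√2 (f = 6 - √(5 + 3) = 6 - √8 = 6 - 2*√2 ≈ 3.1716)
H(Q, u) = 6 - 2*√2
(-702 + H(23, -19))*(-1427) = (-702 + (6 - 2*√2))*(-1427) = (-696 - 2*√2)*(-1427) = 993192 + 2854*√2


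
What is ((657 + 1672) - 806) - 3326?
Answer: -1803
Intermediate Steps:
((657 + 1672) - 806) - 3326 = (2329 - 806) - 3326 = 1523 - 3326 = -1803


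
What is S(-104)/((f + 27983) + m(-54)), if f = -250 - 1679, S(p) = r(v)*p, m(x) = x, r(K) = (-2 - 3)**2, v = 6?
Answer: -1/10 ≈ -0.10000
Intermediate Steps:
r(K) = 25 (r(K) = (-5)**2 = 25)
S(p) = 25*p
f = -1929
S(-104)/((f + 27983) + m(-54)) = (25*(-104))/((-1929 + 27983) - 54) = -2600/(26054 - 54) = -2600/26000 = -2600*1/26000 = -1/10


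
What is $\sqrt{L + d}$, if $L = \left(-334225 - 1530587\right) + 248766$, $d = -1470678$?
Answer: $2 i \sqrt{771681} \approx 1756.9 i$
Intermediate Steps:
$L = -1616046$ ($L = -1864812 + 248766 = -1616046$)
$\sqrt{L + d} = \sqrt{-1616046 - 1470678} = \sqrt{-3086724} = 2 i \sqrt{771681}$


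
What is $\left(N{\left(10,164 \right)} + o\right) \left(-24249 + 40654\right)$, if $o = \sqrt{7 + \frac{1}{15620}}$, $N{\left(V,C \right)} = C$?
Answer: $2690420 + \frac{9843 \sqrt{47441845}}{1562} \approx 2.7338 \cdot 10^{6}$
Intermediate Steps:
$o = \frac{3 \sqrt{47441845}}{7810}$ ($o = \sqrt{7 + \frac{1}{15620}} = \sqrt{\frac{109341}{15620}} = \frac{3 \sqrt{47441845}}{7810} \approx 2.6458$)
$\left(N{\left(10,164 \right)} + o\right) \left(-24249 + 40654\right) = \left(164 + \frac{3 \sqrt{47441845}}{7810}\right) \left(-24249 + 40654\right) = \left(164 + \frac{3 \sqrt{47441845}}{7810}\right) 16405 = 2690420 + \frac{9843 \sqrt{47441845}}{1562}$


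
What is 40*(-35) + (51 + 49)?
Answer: -1300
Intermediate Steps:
40*(-35) + (51 + 49) = -1400 + 100 = -1300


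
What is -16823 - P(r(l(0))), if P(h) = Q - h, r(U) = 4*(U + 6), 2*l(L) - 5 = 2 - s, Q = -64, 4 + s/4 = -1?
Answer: -16681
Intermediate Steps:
s = -20 (s = -16 + 4*(-1) = -16 - 4 = -20)
l(L) = 27/2 (l(L) = 5/2 + (2 - 1*(-20))/2 = 5/2 + (2 + 20)/2 = 5/2 + (½)*22 = 5/2 + 11 = 27/2)
r(U) = 24 + 4*U (r(U) = 4*(6 + U) = 24 + 4*U)
P(h) = -64 - h
-16823 - P(r(l(0))) = -16823 - (-64 - (24 + 4*(27/2))) = -16823 - (-64 - (24 + 54)) = -16823 - (-64 - 1*78) = -16823 - (-64 - 78) = -16823 - 1*(-142) = -16823 + 142 = -16681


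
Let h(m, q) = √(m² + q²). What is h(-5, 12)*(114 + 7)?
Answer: 1573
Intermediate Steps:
h(-5, 12)*(114 + 7) = √((-5)² + 12²)*(114 + 7) = √(25 + 144)*121 = √169*121 = 13*121 = 1573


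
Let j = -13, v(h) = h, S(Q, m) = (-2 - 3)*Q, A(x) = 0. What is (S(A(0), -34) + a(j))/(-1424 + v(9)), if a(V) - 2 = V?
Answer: 11/1415 ≈ 0.0077739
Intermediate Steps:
S(Q, m) = -5*Q
a(V) = 2 + V
(S(A(0), -34) + a(j))/(-1424 + v(9)) = (-5*0 + (2 - 13))/(-1424 + 9) = (0 - 11)/(-1415) = -11*(-1/1415) = 11/1415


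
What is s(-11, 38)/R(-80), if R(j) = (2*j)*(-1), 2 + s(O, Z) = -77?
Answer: -79/160 ≈ -0.49375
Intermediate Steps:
s(O, Z) = -79 (s(O, Z) = -2 - 77 = -79)
R(j) = -2*j
s(-11, 38)/R(-80) = -79/((-2*(-80))) = -79/160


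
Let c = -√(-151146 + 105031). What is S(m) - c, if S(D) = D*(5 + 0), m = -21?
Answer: -105 + I*√46115 ≈ -105.0 + 214.74*I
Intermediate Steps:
S(D) = 5*D (S(D) = D*5 = 5*D)
c = -I*√46115 (c = -√(-46115) = -I*√46115 ≈ -214.74*I)
S(m) - c = 5*(-21) - (-1)*I*√46115 = -105 + I*√46115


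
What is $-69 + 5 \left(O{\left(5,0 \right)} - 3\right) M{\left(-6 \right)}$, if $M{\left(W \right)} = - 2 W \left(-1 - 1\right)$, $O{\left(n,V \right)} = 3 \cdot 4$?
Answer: $-1149$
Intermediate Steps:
$O{\left(n,V \right)} = 12$
$M{\left(W \right)} = 4 W$ ($M{\left(W \right)} = - 2 W \left(-2\right) = 4 W$)
$-69 + 5 \left(O{\left(5,0 \right)} - 3\right) M{\left(-6 \right)} = -69 + 5 \left(12 - 3\right) 4 \left(-6\right) = -69 + 5 \left(12 - 3\right) \left(-24\right) = -69 + 5 \cdot 9 \left(-24\right) = -69 + 45 \left(-24\right) = -69 - 1080 = -1149$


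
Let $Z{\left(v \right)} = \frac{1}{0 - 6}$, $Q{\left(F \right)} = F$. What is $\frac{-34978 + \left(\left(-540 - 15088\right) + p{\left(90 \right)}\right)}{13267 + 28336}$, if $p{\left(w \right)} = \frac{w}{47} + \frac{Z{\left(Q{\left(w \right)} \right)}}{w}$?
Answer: $- \frac{1284331727}{1055884140} \approx -1.2164$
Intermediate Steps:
$Z{\left(v \right)} = - \frac{1}{6}$ ($Z{\left(v \right)} = \frac{1}{-6} = - \frac{1}{6}$)
$p{\left(w \right)} = - \frac{1}{6 w} + \frac{w}{47}$ ($p{\left(w \right)} = \frac{w}{47} - \frac{1}{6 w} = - \frac{1}{6 w} + \frac{w}{47}$)
$\frac{-34978 + \left(\left(-540 - 15088\right) + p{\left(90 \right)}\right)}{13267 + 28336} = \frac{-34978 + \left(\left(-540 - 15088\right) + \left(- \frac{1}{6 \cdot 90} + \frac{1}{47} \cdot 90\right)\right)}{13267 + 28336} = \frac{-34978 + \left(-15628 + \left(\left(- \frac{1}{6}\right) \frac{1}{90} + \frac{90}{47}\right)\right)}{41603} = \left(-34978 + \left(-15628 + \left(- \frac{1}{540} + \frac{90}{47}\right)\right)\right) \frac{1}{41603} = \left(-34978 + \left(-15628 + \frac{48553}{25380}\right)\right) \frac{1}{41603} = \left(-34978 - \frac{396590087}{25380}\right) \frac{1}{41603} = \left(- \frac{1284331727}{25380}\right) \frac{1}{41603} = - \frac{1284331727}{1055884140}$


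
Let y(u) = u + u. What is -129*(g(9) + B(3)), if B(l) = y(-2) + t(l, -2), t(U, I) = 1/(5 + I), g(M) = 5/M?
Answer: 1204/3 ≈ 401.33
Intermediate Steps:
y(u) = 2*u
B(l) = -11/3 (B(l) = 2*(-2) + 1/(5 - 2) = -4 + 1/3 = -4 + ⅓ = -11/3)
-129*(g(9) + B(3)) = -129*(5/9 - 11/3) = -129*(-28/9) = 1204/3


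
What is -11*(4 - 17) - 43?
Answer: 100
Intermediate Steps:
-11*(4 - 17) - 43 = -11*(-13) - 43 = 143 - 43 = 100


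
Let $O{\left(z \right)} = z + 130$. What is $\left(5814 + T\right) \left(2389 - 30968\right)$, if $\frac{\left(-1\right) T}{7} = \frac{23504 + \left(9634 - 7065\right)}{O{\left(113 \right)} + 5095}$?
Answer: $- \frac{881737055559}{5338} \approx -1.6518 \cdot 10^{8}$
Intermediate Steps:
$O{\left(z \right)} = 130 + z$
$T = - \frac{182511}{5338}$ ($T = - 7 \frac{23504 + \left(9634 - 7065\right)}{\left(130 + 113\right) + 5095} = - 7 \frac{23504 + 2569}{243 + 5095} = - 7 \cdot \frac{26073}{5338} = - 7 \cdot 26073 \cdot \frac{1}{5338} = \left(-7\right) \frac{26073}{5338} = - \frac{182511}{5338} \approx -34.191$)
$\left(5814 + T\right) \left(2389 - 30968\right) = \left(5814 - \frac{182511}{5338}\right) \left(2389 - 30968\right) = \frac{30852621}{5338} \left(-28579\right) = - \frac{881737055559}{5338}$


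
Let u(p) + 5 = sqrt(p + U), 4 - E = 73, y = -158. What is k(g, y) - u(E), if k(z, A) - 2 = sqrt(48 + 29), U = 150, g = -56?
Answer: -2 + sqrt(77) ≈ 6.7750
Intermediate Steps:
k(z, A) = 2 + sqrt(77) (k(z, A) = 2 + sqrt(48 + 29) = 2 + sqrt(77))
E = -69 (E = 4 - 1*73 = 4 - 73 = -69)
u(p) = -5 + sqrt(150 + p) (u(p) = -5 + sqrt(p + 150) = -5 + sqrt(150 + p))
k(g, y) - u(E) = (2 + sqrt(77)) - (-5 + sqrt(150 - 69)) = (2 + sqrt(77)) - (-5 + sqrt(81)) = (2 + sqrt(77)) - (-5 + 9) = (2 + sqrt(77)) - 1*4 = (2 + sqrt(77)) - 4 = -2 + sqrt(77)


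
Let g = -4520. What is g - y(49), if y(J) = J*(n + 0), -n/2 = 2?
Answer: -4324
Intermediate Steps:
n = -4 (n = -2*2 = -4)
y(J) = -4*J (y(J) = J*(-4 + 0) = J*(-4) = -4*J)
g - y(49) = -4520 - (-4)*49 = -4520 - 1*(-196) = -4520 + 196 = -4324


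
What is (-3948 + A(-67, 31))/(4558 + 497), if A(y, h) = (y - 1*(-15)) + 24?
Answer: -3976/5055 ≈ -0.78655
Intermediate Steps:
A(y, h) = 39 + y (A(y, h) = (y + 15) + 24 = (15 + y) + 24 = 39 + y)
(-3948 + A(-67, 31))/(4558 + 497) = (-3948 + (39 - 67))/(4558 + 497) = (-3948 - 28)/5055 = -3976*1/5055 = -3976/5055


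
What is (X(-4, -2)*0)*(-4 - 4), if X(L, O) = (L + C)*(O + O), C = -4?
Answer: 0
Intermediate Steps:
X(L, O) = 2*O*(-4 + L) (X(L, O) = (L - 4)*(O + O) = (-4 + L)*(2*O) = 2*O*(-4 + L))
(X(-4, -2)*0)*(-4 - 4) = ((2*(-2)*(-4 - 4))*0)*(-4 - 4) = ((2*(-2)*(-8))*0)*(-8) = (32*0)*(-8) = 0*(-8) = 0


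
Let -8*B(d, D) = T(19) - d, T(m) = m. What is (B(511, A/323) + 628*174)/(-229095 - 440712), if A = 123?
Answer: -72889/446538 ≈ -0.16323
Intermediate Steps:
B(d, D) = -19/8 + d/8 (B(d, D) = -(19 - d)/8 = -19/8 + d/8)
(B(511, A/323) + 628*174)/(-229095 - 440712) = ((-19/8 + (⅛)*511) + 628*174)/(-229095 - 440712) = ((-19/8 + 511/8) + 109272)/(-669807) = (123/2 + 109272)*(-1/669807) = (218667/2)*(-1/669807) = -72889/446538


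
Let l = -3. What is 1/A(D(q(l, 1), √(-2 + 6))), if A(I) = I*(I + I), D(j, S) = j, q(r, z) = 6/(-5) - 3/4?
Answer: 200/1521 ≈ 0.13149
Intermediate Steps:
q(r, z) = -39/20 (q(r, z) = 6*(-⅕) - 3*¼ = -6/5 - ¾ = -39/20)
A(I) = 2*I² (A(I) = I*(2*I) = 2*I²)
1/A(D(q(l, 1), √(-2 + 6))) = 1/(2*(-39/20)²) = 1/(2*(1521/400)) = 1/(1521/200) = 200/1521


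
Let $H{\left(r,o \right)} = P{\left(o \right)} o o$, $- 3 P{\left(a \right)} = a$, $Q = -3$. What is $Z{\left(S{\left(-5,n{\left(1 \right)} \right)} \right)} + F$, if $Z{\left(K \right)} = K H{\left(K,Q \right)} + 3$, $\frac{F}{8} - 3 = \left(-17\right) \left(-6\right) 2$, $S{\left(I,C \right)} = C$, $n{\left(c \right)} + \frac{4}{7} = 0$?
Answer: $\frac{11577}{7} \approx 1653.9$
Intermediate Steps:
$n{\left(c \right)} = - \frac{4}{7}$ ($n{\left(c \right)} = - \frac{4}{7} + 0 = - \frac{4}{7}$)
$P{\left(a \right)} = - \frac{a}{3}$
$H{\left(r,o \right)} = - \frac{o^{3}}{3}$ ($H{\left(r,o \right)} = - \frac{o}{3} o o = - \frac{o^{2}}{3} o = - \frac{o^{3}}{3}$)
$F = 1656$ ($F = 24 + 8 \left(-17\right) \left(-6\right) 2 = 24 + 8 \cdot 102 \cdot 2 = 24 + 8 \cdot 204 = 24 + 1632 = 1656$)
$Z{\left(K \right)} = 3 + 9 K$ ($Z{\left(K \right)} = K \left(- \frac{\left(-3\right)^{3}}{3}\right) + 3 = K \left(\left(- \frac{1}{3}\right) \left(-27\right)\right) + 3 = K 9 + 3 = 9 K + 3 = 3 + 9 K$)
$Z{\left(S{\left(-5,n{\left(1 \right)} \right)} \right)} + F = \left(3 + 9 \left(- \frac{4}{7}\right)\right) + 1656 = \left(3 - \frac{36}{7}\right) + 1656 = - \frac{15}{7} + 1656 = \frac{11577}{7}$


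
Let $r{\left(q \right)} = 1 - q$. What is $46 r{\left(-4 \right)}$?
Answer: $230$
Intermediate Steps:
$46 r{\left(-4 \right)} = 46 \left(1 - -4\right) = 46 \left(1 + 4\right) = 46 \cdot 5 = 230$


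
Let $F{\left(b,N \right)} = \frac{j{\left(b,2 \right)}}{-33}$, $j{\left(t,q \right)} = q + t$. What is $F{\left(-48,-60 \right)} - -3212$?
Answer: $\frac{106042}{33} \approx 3213.4$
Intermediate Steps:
$F{\left(b,N \right)} = - \frac{2}{33} - \frac{b}{33}$ ($F{\left(b,N \right)} = \frac{2 + b}{-33} = \left(2 + b\right) \left(- \frac{1}{33}\right) = - \frac{2}{33} - \frac{b}{33}$)
$F{\left(-48,-60 \right)} - -3212 = \left(- \frac{2}{33} - - \frac{16}{11}\right) - -3212 = \left(- \frac{2}{33} + \frac{16}{11}\right) + 3212 = \frac{46}{33} + 3212 = \frac{106042}{33}$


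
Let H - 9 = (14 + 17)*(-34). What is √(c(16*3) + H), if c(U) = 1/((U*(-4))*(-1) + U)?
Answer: I*√3761985/60 ≈ 32.326*I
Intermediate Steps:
H = -1045 (H = 9 + (14 + 17)*(-34) = 9 + 31*(-34) = 9 - 1054 = -1045)
c(U) = 1/(5*U) (c(U) = 1/(-4*U*(-1) + U) = 1/(4*U + U) = 1/(5*U))
√(c(16*3) + H) = √(1/(5*((16*3))) - 1045) = √((⅕)/48 - 1045) = √((⅕)*(1/48) - 1045) = √(1/240 - 1045) = √(-250799/240) = I*√3761985/60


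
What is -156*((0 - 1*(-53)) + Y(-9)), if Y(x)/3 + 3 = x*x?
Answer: -44772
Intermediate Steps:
Y(x) = -9 + 3*x² (Y(x) = -9 + 3*(x*x) = -9 + 3*x²)
-156*((0 - 1*(-53)) + Y(-9)) = -156*((0 - 1*(-53)) + (-9 + 3*(-9)²)) = -156*((0 + 53) + (-9 + 3*81)) = -156*(53 + (-9 + 243)) = -156*(53 + 234) = -156*287 = -44772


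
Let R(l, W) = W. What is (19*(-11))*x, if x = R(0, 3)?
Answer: -627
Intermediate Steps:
x = 3
(19*(-11))*x = (19*(-11))*3 = -209*3 = -627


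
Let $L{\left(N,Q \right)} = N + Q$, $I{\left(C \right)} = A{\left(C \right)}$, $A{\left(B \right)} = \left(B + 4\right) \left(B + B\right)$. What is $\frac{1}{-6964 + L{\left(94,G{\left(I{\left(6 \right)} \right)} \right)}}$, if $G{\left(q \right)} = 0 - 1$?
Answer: $- \frac{1}{6871} \approx -0.00014554$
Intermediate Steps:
$A{\left(B \right)} = 2 B \left(4 + B\right)$ ($A{\left(B \right)} = \left(4 + B\right) 2 B = 2 B \left(4 + B\right)$)
$I{\left(C \right)} = 2 C \left(4 + C\right)$
$G{\left(q \right)} = -1$
$\frac{1}{-6964 + L{\left(94,G{\left(I{\left(6 \right)} \right)} \right)}} = \frac{1}{-6964 + \left(94 - 1\right)} = \frac{1}{-6964 + 93} = \frac{1}{-6871} = - \frac{1}{6871}$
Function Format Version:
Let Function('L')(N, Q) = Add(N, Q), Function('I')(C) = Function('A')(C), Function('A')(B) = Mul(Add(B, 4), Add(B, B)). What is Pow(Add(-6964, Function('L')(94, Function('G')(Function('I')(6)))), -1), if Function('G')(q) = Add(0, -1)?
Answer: Rational(-1, 6871) ≈ -0.00014554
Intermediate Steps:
Function('A')(B) = Mul(2, B, Add(4, B)) (Function('A')(B) = Mul(Add(4, B), Mul(2, B)) = Mul(2, B, Add(4, B)))
Function('I')(C) = Mul(2, C, Add(4, C))
Function('G')(q) = -1
Pow(Add(-6964, Function('L')(94, Function('G')(Function('I')(6)))), -1) = Pow(Add(-6964, Add(94, -1)), -1) = Pow(Add(-6964, 93), -1) = Pow(-6871, -1) = Rational(-1, 6871)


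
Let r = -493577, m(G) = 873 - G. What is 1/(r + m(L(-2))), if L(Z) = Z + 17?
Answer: -1/492719 ≈ -2.0296e-6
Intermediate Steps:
L(Z) = 17 + Z
1/(r + m(L(-2))) = 1/(-493577 + (873 - (17 - 2))) = 1/(-493577 + (873 - 1*15)) = 1/(-493577 + (873 - 15)) = 1/(-493577 + 858) = 1/(-492719) = -1/492719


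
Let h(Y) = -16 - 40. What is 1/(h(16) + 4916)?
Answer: 1/4860 ≈ 0.00020576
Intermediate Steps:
h(Y) = -56
1/(h(16) + 4916) = 1/(-56 + 4916) = 1/4860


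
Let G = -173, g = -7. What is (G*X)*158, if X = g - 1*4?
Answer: 300674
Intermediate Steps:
X = -11 (X = -7 - 1*4 = -7 - 4 = -11)
(G*X)*158 = -173*(-11)*158 = 1903*158 = 300674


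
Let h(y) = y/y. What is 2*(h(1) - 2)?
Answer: -2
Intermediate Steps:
h(y) = 1
2*(h(1) - 2) = 2*(1 - 2) = 2*(-1) = -2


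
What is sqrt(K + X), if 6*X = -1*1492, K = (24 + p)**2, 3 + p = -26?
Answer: I*sqrt(2013)/3 ≈ 14.955*I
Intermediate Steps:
p = -29 (p = -3 - 26 = -29)
K = 25 (K = (24 - 29)**2 = (-5)**2 = 25)
X = -746/3 (X = (-1*1492)/6 = (1/6)*(-1492) = -746/3 ≈ -248.67)
sqrt(K + X) = sqrt(25 - 746/3) = sqrt(-671/3) = I*sqrt(2013)/3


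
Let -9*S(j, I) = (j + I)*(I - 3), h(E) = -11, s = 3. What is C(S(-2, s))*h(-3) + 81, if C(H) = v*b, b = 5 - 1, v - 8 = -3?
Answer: -139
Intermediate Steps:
v = 5 (v = 8 - 3 = 5)
b = 4
S(j, I) = -(-3 + I)*(I + j)/9 (S(j, I) = -(j + I)*(I - 3)/9 = -(I + j)*(-3 + I)/9 = -(-3 + I)*(I + j)/9)
C(H) = 20 (C(H) = 5*4 = 20)
C(S(-2, s))*h(-3) + 81 = 20*(-11) + 81 = -220 + 81 = -139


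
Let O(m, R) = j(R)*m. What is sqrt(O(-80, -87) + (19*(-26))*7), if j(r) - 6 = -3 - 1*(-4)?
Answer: 7*I*sqrt(82) ≈ 63.388*I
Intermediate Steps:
j(r) = 7 (j(r) = 6 + (-3 - 1*(-4)) = 6 + (-3 + 4) = 6 + 1 = 7)
O(m, R) = 7*m
sqrt(O(-80, -87) + (19*(-26))*7) = sqrt(7*(-80) + (19*(-26))*7) = sqrt(-560 - 494*7) = sqrt(-560 - 3458) = sqrt(-4018) = 7*I*sqrt(82)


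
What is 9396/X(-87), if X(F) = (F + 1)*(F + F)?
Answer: 27/43 ≈ 0.62791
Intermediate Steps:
X(F) = 2*F*(1 + F) (X(F) = (1 + F)*(2*F) = 2*F*(1 + F))
9396/X(-87) = 9396/((2*(-87)*(1 - 87))) = 9396/((2*(-87)*(-86))) = 9396/14964 = 9396*(1/14964) = 27/43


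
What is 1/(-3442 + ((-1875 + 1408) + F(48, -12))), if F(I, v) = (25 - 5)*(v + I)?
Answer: -1/3189 ≈ -0.00031358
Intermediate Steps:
F(I, v) = 20*I + 20*v (F(I, v) = 20*(I + v) = 20*I + 20*v)
1/(-3442 + ((-1875 + 1408) + F(48, -12))) = 1/(-3442 + ((-1875 + 1408) + (20*48 + 20*(-12)))) = 1/(-3442 + (-467 + (960 - 240))) = 1/(-3442 + (-467 + 720)) = 1/(-3442 + 253) = 1/(-3189) = -1/3189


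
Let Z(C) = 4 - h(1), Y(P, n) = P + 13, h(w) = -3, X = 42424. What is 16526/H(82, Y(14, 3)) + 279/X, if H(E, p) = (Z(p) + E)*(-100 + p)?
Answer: -699286361/275628728 ≈ -2.5371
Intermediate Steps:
Y(P, n) = 13 + P
Z(C) = 7 (Z(C) = 4 - 1*(-3) = 4 + 3 = 7)
H(E, p) = (-100 + p)*(7 + E) (H(E, p) = (7 + E)*(-100 + p) = (-100 + p)*(7 + E))
16526/H(82, Y(14, 3)) + 279/X = 16526/(-700 - 100*82 + 7*(13 + 14) + 82*(13 + 14)) + 279/42424 = 16526/(-700 - 8200 + 7*27 + 82*27) + 279*(1/42424) = 16526/(-700 - 8200 + 189 + 2214) + 279/42424 = 16526/(-6497) + 279/42424 = 16526*(-1/6497) + 279/42424 = -16526/6497 + 279/42424 = -699286361/275628728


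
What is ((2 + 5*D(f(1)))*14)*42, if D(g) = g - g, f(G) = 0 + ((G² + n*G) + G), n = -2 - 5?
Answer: 1176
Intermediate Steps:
n = -7
f(G) = G² - 6*G (f(G) = 0 + ((G² - 7*G) + G) = 0 + (G² - 6*G) = G² - 6*G)
D(g) = 0
((2 + 5*D(f(1)))*14)*42 = ((2 + 5*0)*14)*42 = ((2 + 0)*14)*42 = (2*14)*42 = 28*42 = 1176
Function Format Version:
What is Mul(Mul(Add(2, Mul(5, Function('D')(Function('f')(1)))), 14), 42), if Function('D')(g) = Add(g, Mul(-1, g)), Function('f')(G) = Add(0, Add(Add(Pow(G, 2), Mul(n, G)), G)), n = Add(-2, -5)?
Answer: 1176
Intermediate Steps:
n = -7
Function('f')(G) = Add(Pow(G, 2), Mul(-6, G)) (Function('f')(G) = Add(0, Add(Add(Pow(G, 2), Mul(-7, G)), G)) = Add(0, Add(Pow(G, 2), Mul(-6, G))) = Add(Pow(G, 2), Mul(-6, G)))
Function('D')(g) = 0
Mul(Mul(Add(2, Mul(5, Function('D')(Function('f')(1)))), 14), 42) = Mul(Mul(Add(2, Mul(5, 0)), 14), 42) = Mul(Mul(Add(2, 0), 14), 42) = Mul(Mul(2, 14), 42) = Mul(28, 42) = 1176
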